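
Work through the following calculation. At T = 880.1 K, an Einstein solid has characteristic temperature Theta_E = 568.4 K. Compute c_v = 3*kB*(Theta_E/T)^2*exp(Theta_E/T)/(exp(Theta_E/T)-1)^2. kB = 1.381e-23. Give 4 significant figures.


Step 1: x = Theta_E/T = 568.4/880.1 = 0.6458
Step 2: x^2 = 0.4171
Step 3: exp(x) = 1.908
Step 4: c_v = 3*1.381e-23*0.4171*1.908/(1.908-1)^2 = 4.002e-23

4.002e-23


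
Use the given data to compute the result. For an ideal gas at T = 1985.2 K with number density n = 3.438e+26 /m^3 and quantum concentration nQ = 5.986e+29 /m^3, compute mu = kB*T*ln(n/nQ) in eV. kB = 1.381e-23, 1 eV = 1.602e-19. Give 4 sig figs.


Step 1: n/nQ = 3.438e+26/5.986e+29 = 0.0005743
Step 2: ln(n/nQ) = -7.462
Step 3: mu = kB*T*ln(n/nQ) = 2.742e-20*-7.462 = -2.046e-19 J
Step 4: Convert to eV: -2.046e-19/1.602e-19 = -1.277 eV

-1.277


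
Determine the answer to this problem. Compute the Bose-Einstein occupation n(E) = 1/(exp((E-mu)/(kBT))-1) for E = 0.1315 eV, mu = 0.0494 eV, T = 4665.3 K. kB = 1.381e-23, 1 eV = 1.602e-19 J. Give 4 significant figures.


Step 1: (E - mu) = 0.0821 eV
Step 2: x = (E-mu)*eV/(kB*T) = 0.0821*1.602e-19/(1.381e-23*4665.3) = 0.2041
Step 3: exp(x) = 1.226
Step 4: n = 1/(exp(x)-1) = 4.416

4.416


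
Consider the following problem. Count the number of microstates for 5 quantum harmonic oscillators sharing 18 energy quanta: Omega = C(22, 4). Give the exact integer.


Step 1: Use binomial coefficient C(22, 4)
Step 2: Numerator = 22! / 18!
Step 3: Denominator = 4!
Step 4: Omega = 7315

7315


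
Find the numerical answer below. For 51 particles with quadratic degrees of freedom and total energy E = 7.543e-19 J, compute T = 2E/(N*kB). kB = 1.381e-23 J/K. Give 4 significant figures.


Step 1: Numerator = 2*E = 2*7.543e-19 = 1.509e-18 J
Step 2: Denominator = N*kB = 51*1.381e-23 = 7.043e-22
Step 3: T = 1.509e-18 / 7.043e-22 = 2142 K

2142


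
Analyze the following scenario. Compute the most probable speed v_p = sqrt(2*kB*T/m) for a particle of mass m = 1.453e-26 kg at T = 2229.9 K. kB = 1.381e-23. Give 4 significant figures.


Step 1: Numerator = 2*kB*T = 2*1.381e-23*2229.9 = 6.159e-20
Step 2: Ratio = 6.159e-20 / 1.453e-26 = 4.239e+06
Step 3: v_p = sqrt(4.239e+06) = 2059 m/s

2059


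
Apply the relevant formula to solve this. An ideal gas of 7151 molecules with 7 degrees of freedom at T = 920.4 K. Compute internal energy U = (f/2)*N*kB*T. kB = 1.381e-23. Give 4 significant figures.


Step 1: f/2 = 7/2 = 3.5
Step 2: N*kB*T = 7151*1.381e-23*920.4 = 9.089e-17
Step 3: U = 3.5 * 9.089e-17 = 3.181e-16 J

3.181e-16


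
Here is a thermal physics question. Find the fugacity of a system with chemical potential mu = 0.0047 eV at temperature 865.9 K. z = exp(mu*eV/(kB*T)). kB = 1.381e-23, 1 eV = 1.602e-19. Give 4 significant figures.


Step 1: Convert mu to Joules: 0.0047*1.602e-19 = 7.529e-22 J
Step 2: kB*T = 1.381e-23*865.9 = 1.196e-20 J
Step 3: mu/(kB*T) = 0.06296
Step 4: z = exp(0.06296) = 1.065

1.065


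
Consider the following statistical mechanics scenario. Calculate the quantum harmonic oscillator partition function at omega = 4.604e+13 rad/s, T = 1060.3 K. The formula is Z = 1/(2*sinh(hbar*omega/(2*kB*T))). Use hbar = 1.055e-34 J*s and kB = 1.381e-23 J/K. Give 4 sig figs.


Step 1: Compute x = hbar*omega/(kB*T) = 1.055e-34*4.604e+13/(1.381e-23*1060.3) = 0.3317
Step 2: x/2 = 0.1659
Step 3: sinh(x/2) = 0.1666
Step 4: Z = 1/(2*0.1666) = 3.001

3.001


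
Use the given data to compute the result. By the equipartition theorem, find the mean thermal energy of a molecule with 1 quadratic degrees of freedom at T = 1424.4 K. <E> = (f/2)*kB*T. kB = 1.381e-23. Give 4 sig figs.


Step 1: f/2 = 1/2 = 0.5
Step 2: kB*T = 1.381e-23 * 1424.4 = 1.967e-20
Step 3: <E> = 0.5 * 1.967e-20 = 9.835e-21 J

9.835e-21


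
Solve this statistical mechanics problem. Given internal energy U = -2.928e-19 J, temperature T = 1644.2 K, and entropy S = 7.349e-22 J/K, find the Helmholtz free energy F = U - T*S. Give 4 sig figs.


Step 1: T*S = 1644.2 * 7.349e-22 = 1.208e-18 J
Step 2: F = U - T*S = -2.928e-19 - 1.208e-18
Step 3: F = -1.501e-18 J

-1.501e-18


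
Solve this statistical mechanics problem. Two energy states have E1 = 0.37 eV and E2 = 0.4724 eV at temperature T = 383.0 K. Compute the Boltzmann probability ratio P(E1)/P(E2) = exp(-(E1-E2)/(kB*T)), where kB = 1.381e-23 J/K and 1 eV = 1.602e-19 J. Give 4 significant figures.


Step 1: Compute energy difference dE = E1 - E2 = 0.37 - 0.4724 = -0.1024 eV
Step 2: Convert to Joules: dE_J = -0.1024 * 1.602e-19 = -1.64e-20 J
Step 3: Compute exponent = -dE_J / (kB * T) = -(-1.64e-20) / (1.381e-23 * 383.0) = 3.101
Step 4: P(E1)/P(E2) = exp(3.101) = 22.23

22.23


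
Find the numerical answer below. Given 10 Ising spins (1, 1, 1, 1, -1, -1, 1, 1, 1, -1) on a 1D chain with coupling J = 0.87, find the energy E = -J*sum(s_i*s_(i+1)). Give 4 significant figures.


Step 1: Nearest-neighbor products: 1, 1, 1, -1, 1, -1, 1, 1, -1
Step 2: Sum of products = 3
Step 3: E = -0.87 * 3 = -2.61

-2.61


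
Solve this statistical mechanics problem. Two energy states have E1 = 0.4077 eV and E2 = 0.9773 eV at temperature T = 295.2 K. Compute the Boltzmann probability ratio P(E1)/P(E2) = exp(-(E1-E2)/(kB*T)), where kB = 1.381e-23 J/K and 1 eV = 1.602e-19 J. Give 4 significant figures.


Step 1: Compute energy difference dE = E1 - E2 = 0.4077 - 0.9773 = -0.5696 eV
Step 2: Convert to Joules: dE_J = -0.5696 * 1.602e-19 = -9.125e-20 J
Step 3: Compute exponent = -dE_J / (kB * T) = -(-9.125e-20) / (1.381e-23 * 295.2) = 22.38
Step 4: P(E1)/P(E2) = exp(22.38) = 5.259e+09

5.259e+09


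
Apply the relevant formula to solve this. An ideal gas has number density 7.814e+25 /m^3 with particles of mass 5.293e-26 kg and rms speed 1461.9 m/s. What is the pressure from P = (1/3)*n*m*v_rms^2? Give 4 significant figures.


Step 1: v_rms^2 = 1461.9^2 = 2.137e+06
Step 2: n*m = 7.814e+25*5.293e-26 = 4.136
Step 3: P = (1/3)*4.136*2.137e+06 = 2.946e+06 Pa

2.946e+06


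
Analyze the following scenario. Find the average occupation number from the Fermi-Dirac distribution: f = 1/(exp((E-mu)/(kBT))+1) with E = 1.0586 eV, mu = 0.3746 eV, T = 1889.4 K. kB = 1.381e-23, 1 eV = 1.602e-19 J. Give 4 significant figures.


Step 1: (E - mu) = 1.0586 - 0.3746 = 0.684 eV
Step 2: Convert: (E-mu)*eV = 1.096e-19 J
Step 3: x = (E-mu)*eV/(kB*T) = 4.2
Step 4: f = 1/(exp(4.2)+1) = 0.01478

0.01478


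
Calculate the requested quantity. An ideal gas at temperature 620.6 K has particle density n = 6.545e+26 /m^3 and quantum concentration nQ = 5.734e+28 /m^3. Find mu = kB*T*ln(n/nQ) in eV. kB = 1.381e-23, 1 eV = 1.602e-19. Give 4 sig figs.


Step 1: n/nQ = 6.545e+26/5.734e+28 = 0.01141
Step 2: ln(n/nQ) = -4.473
Step 3: mu = kB*T*ln(n/nQ) = 8.57e-21*-4.473 = -3.833e-20 J
Step 4: Convert to eV: -3.833e-20/1.602e-19 = -0.2393 eV

-0.2393


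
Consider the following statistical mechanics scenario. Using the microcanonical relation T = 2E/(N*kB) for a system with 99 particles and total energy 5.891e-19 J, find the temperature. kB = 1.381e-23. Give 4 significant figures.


Step 1: Numerator = 2*E = 2*5.891e-19 = 1.178e-18 J
Step 2: Denominator = N*kB = 99*1.381e-23 = 1.367e-21
Step 3: T = 1.178e-18 / 1.367e-21 = 861.8 K

861.8


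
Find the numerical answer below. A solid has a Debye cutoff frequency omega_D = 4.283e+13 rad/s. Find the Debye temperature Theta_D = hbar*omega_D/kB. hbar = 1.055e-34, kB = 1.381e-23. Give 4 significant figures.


Step 1: hbar*omega_D = 1.055e-34 * 4.283e+13 = 4.519e-21 J
Step 2: Theta_D = 4.519e-21 / 1.381e-23
Step 3: Theta_D = 327.2 K

327.2


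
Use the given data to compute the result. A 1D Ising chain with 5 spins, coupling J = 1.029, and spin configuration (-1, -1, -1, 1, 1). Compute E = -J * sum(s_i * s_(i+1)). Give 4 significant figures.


Step 1: Nearest-neighbor products: 1, 1, -1, 1
Step 2: Sum of products = 2
Step 3: E = -1.029 * 2 = -2.058

-2.058


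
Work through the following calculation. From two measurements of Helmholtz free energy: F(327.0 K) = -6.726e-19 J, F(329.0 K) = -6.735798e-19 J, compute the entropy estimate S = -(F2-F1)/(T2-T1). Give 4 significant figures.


Step 1: dF = F2 - F1 = -6.735798e-19 - (-6.726e-19) = -9.798e-22 J
Step 2: dT = T2 - T1 = 329.0 - 327.0 = 2 K
Step 3: S = -dF/dT = -(-9.798e-22)/2 = 4.899e-22 J/K

4.899e-22


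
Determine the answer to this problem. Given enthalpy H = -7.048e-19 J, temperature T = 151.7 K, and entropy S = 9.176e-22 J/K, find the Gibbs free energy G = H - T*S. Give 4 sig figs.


Step 1: T*S = 151.7 * 9.176e-22 = 1.392e-19 J
Step 2: G = H - T*S = -7.048e-19 - 1.392e-19
Step 3: G = -8.44e-19 J

-8.44e-19


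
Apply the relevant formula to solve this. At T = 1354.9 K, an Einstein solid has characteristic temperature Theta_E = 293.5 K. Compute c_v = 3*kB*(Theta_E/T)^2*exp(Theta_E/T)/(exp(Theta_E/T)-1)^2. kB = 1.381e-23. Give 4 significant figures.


Step 1: x = Theta_E/T = 293.5/1354.9 = 0.2166
Step 2: x^2 = 0.04692
Step 3: exp(x) = 1.242
Step 4: c_v = 3*1.381e-23*0.04692*1.242/(1.242-1)^2 = 4.127e-23

4.127e-23


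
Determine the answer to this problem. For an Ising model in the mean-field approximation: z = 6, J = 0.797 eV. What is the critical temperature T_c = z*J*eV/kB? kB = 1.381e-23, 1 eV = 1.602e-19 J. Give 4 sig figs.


Step 1: z*J = 6*0.797 = 4.782 eV
Step 2: Convert to Joules: 4.782*1.602e-19 = 7.661e-19 J
Step 3: T_c = 7.661e-19 / 1.381e-23 = 5.547e+04 K

5.547e+04


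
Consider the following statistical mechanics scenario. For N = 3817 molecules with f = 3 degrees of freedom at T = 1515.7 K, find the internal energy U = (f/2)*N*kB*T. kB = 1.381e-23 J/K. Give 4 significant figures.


Step 1: f/2 = 3/2 = 1.5
Step 2: N*kB*T = 3817*1.381e-23*1515.7 = 7.99e-17
Step 3: U = 1.5 * 7.99e-17 = 1.198e-16 J

1.198e-16


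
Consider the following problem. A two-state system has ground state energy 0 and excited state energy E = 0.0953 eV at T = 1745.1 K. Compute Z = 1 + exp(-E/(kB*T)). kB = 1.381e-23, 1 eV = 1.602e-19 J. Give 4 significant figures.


Step 1: Compute beta*E = E*eV/(kB*T) = 0.0953*1.602e-19/(1.381e-23*1745.1) = 0.6335
Step 2: exp(-beta*E) = exp(-0.6335) = 0.5307
Step 3: Z = 1 + 0.5307 = 1.531

1.531


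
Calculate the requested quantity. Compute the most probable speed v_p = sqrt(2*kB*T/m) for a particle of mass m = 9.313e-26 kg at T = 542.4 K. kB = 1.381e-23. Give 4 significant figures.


Step 1: Numerator = 2*kB*T = 2*1.381e-23*542.4 = 1.498e-20
Step 2: Ratio = 1.498e-20 / 9.313e-26 = 1.609e+05
Step 3: v_p = sqrt(1.609e+05) = 401.1 m/s

401.1


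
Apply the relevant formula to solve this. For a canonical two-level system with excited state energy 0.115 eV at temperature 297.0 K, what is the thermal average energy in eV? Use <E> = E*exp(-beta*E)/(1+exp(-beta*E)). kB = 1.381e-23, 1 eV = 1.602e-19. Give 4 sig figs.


Step 1: beta*E = 0.115*1.602e-19/(1.381e-23*297.0) = 4.492
Step 2: exp(-beta*E) = 0.0112
Step 3: <E> = 0.115*0.0112/(1+0.0112) = 0.001274 eV

0.001274


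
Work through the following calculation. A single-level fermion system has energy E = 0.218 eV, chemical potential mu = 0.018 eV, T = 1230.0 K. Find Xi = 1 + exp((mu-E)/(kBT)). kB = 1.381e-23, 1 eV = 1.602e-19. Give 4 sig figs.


Step 1: (mu - E) = 0.018 - 0.218 = -0.2 eV
Step 2: x = (mu-E)*eV/(kB*T) = -0.2*1.602e-19/(1.381e-23*1230.0) = -1.886
Step 3: exp(x) = 0.1516
Step 4: Xi = 1 + 0.1516 = 1.152

1.152


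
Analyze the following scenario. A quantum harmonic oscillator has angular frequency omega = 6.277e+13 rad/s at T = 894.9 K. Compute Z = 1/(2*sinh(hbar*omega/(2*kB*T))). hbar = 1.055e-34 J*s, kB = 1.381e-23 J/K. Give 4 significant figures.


Step 1: Compute x = hbar*omega/(kB*T) = 1.055e-34*6.277e+13/(1.381e-23*894.9) = 0.5358
Step 2: x/2 = 0.2679
Step 3: sinh(x/2) = 0.2711
Step 4: Z = 1/(2*0.2711) = 1.844

1.844


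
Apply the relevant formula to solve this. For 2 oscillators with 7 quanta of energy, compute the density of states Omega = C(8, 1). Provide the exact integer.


Step 1: Use binomial coefficient C(8, 1)
Step 2: Numerator = 8! / 7!
Step 3: Denominator = 1!
Step 4: Omega = 8

8


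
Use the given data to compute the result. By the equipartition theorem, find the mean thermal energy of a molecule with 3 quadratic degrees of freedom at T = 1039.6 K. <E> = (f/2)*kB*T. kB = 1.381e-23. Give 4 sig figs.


Step 1: f/2 = 3/2 = 1.5
Step 2: kB*T = 1.381e-23 * 1039.6 = 1.436e-20
Step 3: <E> = 1.5 * 1.436e-20 = 2.154e-20 J

2.154e-20


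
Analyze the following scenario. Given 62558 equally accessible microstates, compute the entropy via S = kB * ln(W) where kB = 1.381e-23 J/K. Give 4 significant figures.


Step 1: ln(W) = ln(62558) = 11.04
Step 2: S = kB * ln(W) = 1.381e-23 * 11.04
Step 3: S = 1.525e-22 J/K

1.525e-22


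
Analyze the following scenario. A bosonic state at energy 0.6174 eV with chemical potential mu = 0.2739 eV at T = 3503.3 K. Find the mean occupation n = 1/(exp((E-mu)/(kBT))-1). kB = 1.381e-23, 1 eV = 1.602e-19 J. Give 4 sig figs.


Step 1: (E - mu) = 0.3435 eV
Step 2: x = (E-mu)*eV/(kB*T) = 0.3435*1.602e-19/(1.381e-23*3503.3) = 1.137
Step 3: exp(x) = 3.119
Step 4: n = 1/(exp(x)-1) = 0.472

0.472


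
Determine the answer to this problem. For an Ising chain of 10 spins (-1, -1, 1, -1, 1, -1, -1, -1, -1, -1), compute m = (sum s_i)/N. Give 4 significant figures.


Step 1: Count up spins (+1): 2, down spins (-1): 8
Step 2: Total magnetization M = 2 - 8 = -6
Step 3: m = M/N = -6/10 = -0.6

-0.6


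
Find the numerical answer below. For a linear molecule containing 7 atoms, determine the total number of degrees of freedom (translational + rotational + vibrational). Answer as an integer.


Step 1: Translational DOF = 3
Step 2: Rotational DOF (linear) = 2
Step 3: Vibrational DOF = 3*7 - 5 = 16
Step 4: Total = 3 + 2 + 16 = 21

21


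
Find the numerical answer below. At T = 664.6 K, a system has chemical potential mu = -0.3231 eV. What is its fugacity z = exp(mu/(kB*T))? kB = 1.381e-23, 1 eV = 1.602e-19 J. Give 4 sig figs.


Step 1: Convert mu to Joules: -0.3231*1.602e-19 = -5.176e-20 J
Step 2: kB*T = 1.381e-23*664.6 = 9.178e-21 J
Step 3: mu/(kB*T) = -5.64
Step 4: z = exp(-5.64) = 0.003554

0.003554


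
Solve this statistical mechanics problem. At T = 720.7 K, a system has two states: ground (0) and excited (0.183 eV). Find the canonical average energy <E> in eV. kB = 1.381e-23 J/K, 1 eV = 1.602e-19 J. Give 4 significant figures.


Step 1: beta*E = 0.183*1.602e-19/(1.381e-23*720.7) = 2.946
Step 2: exp(-beta*E) = 0.05257
Step 3: <E> = 0.183*0.05257/(1+0.05257) = 0.00914 eV

0.00914


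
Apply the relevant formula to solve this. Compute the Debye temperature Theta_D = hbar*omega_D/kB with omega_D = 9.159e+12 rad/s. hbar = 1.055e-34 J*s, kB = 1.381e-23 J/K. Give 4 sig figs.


Step 1: hbar*omega_D = 1.055e-34 * 9.159e+12 = 9.663e-22 J
Step 2: Theta_D = 9.663e-22 / 1.381e-23
Step 3: Theta_D = 69.97 K

69.97


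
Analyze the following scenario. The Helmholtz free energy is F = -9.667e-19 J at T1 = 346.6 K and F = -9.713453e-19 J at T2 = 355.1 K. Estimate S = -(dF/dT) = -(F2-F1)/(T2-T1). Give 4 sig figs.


Step 1: dF = F2 - F1 = -9.713453e-19 - (-9.667e-19) = -4.6453e-21 J
Step 2: dT = T2 - T1 = 355.1 - 346.6 = 8.5 K
Step 3: S = -dF/dT = -(-4.6453e-21)/8.5 = 5.465e-22 J/K

5.465e-22


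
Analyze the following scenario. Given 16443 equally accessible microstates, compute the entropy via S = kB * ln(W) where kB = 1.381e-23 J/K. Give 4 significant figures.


Step 1: ln(W) = ln(16443) = 9.708
Step 2: S = kB * ln(W) = 1.381e-23 * 9.708
Step 3: S = 1.341e-22 J/K

1.341e-22


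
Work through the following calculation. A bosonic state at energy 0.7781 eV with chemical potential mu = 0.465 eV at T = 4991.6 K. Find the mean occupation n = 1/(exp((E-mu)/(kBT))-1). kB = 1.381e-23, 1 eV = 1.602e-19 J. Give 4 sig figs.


Step 1: (E - mu) = 0.3131 eV
Step 2: x = (E-mu)*eV/(kB*T) = 0.3131*1.602e-19/(1.381e-23*4991.6) = 0.7276
Step 3: exp(x) = 2.07
Step 4: n = 1/(exp(x)-1) = 0.9344

0.9344


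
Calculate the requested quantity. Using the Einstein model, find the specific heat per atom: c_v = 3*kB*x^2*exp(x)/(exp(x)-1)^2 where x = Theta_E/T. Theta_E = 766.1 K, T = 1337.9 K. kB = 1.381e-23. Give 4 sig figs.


Step 1: x = Theta_E/T = 766.1/1337.9 = 0.5726
Step 2: x^2 = 0.3279
Step 3: exp(x) = 1.773
Step 4: c_v = 3*1.381e-23*0.3279*1.773/(1.773-1)^2 = 4.032e-23

4.032e-23


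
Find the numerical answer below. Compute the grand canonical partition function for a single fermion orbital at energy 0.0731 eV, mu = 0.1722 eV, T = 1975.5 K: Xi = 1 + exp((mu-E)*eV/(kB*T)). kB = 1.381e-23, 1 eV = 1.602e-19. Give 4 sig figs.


Step 1: (mu - E) = 0.1722 - 0.0731 = 0.0991 eV
Step 2: x = (mu-E)*eV/(kB*T) = 0.0991*1.602e-19/(1.381e-23*1975.5) = 0.5819
Step 3: exp(x) = 1.789
Step 4: Xi = 1 + 1.789 = 2.789

2.789


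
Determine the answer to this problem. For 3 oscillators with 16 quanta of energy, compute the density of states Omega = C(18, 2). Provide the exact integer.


Step 1: Use binomial coefficient C(18, 2)
Step 2: Numerator = 18! / 16!
Step 3: Denominator = 2!
Step 4: Omega = 153

153


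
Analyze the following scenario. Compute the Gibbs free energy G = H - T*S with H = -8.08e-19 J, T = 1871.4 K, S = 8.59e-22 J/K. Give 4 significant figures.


Step 1: T*S = 1871.4 * 8.59e-22 = 1.608e-18 J
Step 2: G = H - T*S = -8.08e-19 - 1.608e-18
Step 3: G = -2.416e-18 J

-2.416e-18


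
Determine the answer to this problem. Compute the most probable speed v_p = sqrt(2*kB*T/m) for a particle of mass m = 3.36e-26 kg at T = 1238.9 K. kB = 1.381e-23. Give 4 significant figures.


Step 1: Numerator = 2*kB*T = 2*1.381e-23*1238.9 = 3.422e-20
Step 2: Ratio = 3.422e-20 / 3.36e-26 = 1.018e+06
Step 3: v_p = sqrt(1.018e+06) = 1009 m/s

1009


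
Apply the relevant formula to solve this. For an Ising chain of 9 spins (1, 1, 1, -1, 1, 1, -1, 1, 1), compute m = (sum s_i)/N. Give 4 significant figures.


Step 1: Count up spins (+1): 7, down spins (-1): 2
Step 2: Total magnetization M = 7 - 2 = 5
Step 3: m = M/N = 5/9 = 0.5556

0.5556


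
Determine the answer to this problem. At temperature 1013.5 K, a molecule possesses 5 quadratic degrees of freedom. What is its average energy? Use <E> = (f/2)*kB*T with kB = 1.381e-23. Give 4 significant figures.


Step 1: f/2 = 5/2 = 2.5
Step 2: kB*T = 1.381e-23 * 1013.5 = 1.4e-20
Step 3: <E> = 2.5 * 1.4e-20 = 3.499e-20 J

3.499e-20


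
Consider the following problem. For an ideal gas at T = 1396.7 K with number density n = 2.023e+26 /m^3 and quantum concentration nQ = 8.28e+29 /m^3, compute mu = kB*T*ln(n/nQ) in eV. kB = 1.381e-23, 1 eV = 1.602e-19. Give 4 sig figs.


Step 1: n/nQ = 2.023e+26/8.28e+29 = 0.0002443
Step 2: ln(n/nQ) = -8.317
Step 3: mu = kB*T*ln(n/nQ) = 1.929e-20*-8.317 = -1.604e-19 J
Step 4: Convert to eV: -1.604e-19/1.602e-19 = -1.001 eV

-1.001


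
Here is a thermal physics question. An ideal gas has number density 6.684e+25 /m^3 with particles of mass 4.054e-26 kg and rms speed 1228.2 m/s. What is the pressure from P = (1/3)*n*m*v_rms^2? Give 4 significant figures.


Step 1: v_rms^2 = 1228.2^2 = 1.508e+06
Step 2: n*m = 6.684e+25*4.054e-26 = 2.71
Step 3: P = (1/3)*2.71*1.508e+06 = 1.363e+06 Pa

1.363e+06


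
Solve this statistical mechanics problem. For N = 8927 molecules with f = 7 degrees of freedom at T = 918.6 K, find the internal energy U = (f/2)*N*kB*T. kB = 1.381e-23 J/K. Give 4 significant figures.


Step 1: f/2 = 7/2 = 3.5
Step 2: N*kB*T = 8927*1.381e-23*918.6 = 1.132e-16
Step 3: U = 3.5 * 1.132e-16 = 3.964e-16 J

3.964e-16


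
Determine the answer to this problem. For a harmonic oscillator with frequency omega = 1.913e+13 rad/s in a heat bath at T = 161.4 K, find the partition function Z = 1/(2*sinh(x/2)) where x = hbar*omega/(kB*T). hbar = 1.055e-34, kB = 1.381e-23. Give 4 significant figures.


Step 1: Compute x = hbar*omega/(kB*T) = 1.055e-34*1.913e+13/(1.381e-23*161.4) = 0.9055
Step 2: x/2 = 0.4527
Step 3: sinh(x/2) = 0.4684
Step 4: Z = 1/(2*0.4684) = 1.068

1.068


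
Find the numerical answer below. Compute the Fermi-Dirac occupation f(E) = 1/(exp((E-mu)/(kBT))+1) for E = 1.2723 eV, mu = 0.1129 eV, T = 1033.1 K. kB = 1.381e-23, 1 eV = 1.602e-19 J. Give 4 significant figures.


Step 1: (E - mu) = 1.2723 - 0.1129 = 1.159 eV
Step 2: Convert: (E-mu)*eV = 1.857e-19 J
Step 3: x = (E-mu)*eV/(kB*T) = 13.02
Step 4: f = 1/(exp(13.02)+1) = 2.219e-06

2.219e-06


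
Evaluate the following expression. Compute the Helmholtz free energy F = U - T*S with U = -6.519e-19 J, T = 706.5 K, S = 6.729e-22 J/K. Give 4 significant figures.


Step 1: T*S = 706.5 * 6.729e-22 = 4.754e-19 J
Step 2: F = U - T*S = -6.519e-19 - 4.754e-19
Step 3: F = -1.127e-18 J

-1.127e-18


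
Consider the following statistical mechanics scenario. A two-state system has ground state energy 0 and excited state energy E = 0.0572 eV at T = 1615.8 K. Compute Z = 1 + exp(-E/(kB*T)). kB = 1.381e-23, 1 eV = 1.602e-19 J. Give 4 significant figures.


Step 1: Compute beta*E = E*eV/(kB*T) = 0.0572*1.602e-19/(1.381e-23*1615.8) = 0.4107
Step 2: exp(-beta*E) = exp(-0.4107) = 0.6632
Step 3: Z = 1 + 0.6632 = 1.663

1.663


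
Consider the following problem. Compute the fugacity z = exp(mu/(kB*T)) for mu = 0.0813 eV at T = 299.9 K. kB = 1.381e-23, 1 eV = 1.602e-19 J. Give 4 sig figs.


Step 1: Convert mu to Joules: 0.0813*1.602e-19 = 1.302e-20 J
Step 2: kB*T = 1.381e-23*299.9 = 4.142e-21 J
Step 3: mu/(kB*T) = 3.145
Step 4: z = exp(3.145) = 23.21

23.21


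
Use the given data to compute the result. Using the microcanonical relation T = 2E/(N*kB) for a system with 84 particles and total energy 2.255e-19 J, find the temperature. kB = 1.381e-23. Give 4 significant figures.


Step 1: Numerator = 2*E = 2*2.255e-19 = 4.51e-19 J
Step 2: Denominator = N*kB = 84*1.381e-23 = 1.16e-21
Step 3: T = 4.51e-19 / 1.16e-21 = 388.8 K

388.8


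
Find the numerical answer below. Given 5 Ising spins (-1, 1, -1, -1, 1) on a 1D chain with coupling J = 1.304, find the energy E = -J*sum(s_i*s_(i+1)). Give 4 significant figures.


Step 1: Nearest-neighbor products: -1, -1, 1, -1
Step 2: Sum of products = -2
Step 3: E = -1.304 * -2 = 2.608

2.608


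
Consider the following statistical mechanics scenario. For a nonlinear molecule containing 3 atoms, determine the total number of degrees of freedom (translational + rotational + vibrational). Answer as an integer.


Step 1: Translational DOF = 3
Step 2: Rotational DOF (nonlinear) = 3
Step 3: Vibrational DOF = 3*3 - 6 = 3
Step 4: Total = 3 + 3 + 3 = 9

9


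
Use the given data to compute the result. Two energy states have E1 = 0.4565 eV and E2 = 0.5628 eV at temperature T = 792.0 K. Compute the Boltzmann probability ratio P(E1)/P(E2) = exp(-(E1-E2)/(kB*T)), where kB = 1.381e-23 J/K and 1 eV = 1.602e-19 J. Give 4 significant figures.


Step 1: Compute energy difference dE = E1 - E2 = 0.4565 - 0.5628 = -0.1063 eV
Step 2: Convert to Joules: dE_J = -0.1063 * 1.602e-19 = -1.703e-20 J
Step 3: Compute exponent = -dE_J / (kB * T) = -(-1.703e-20) / (1.381e-23 * 792.0) = 1.557
Step 4: P(E1)/P(E2) = exp(1.557) = 4.744

4.744


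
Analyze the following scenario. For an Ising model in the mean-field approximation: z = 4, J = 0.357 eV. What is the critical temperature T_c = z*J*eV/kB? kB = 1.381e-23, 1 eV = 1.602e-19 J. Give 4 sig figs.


Step 1: z*J = 4*0.357 = 1.428 eV
Step 2: Convert to Joules: 1.428*1.602e-19 = 2.288e-19 J
Step 3: T_c = 2.288e-19 / 1.381e-23 = 1.657e+04 K

1.657e+04


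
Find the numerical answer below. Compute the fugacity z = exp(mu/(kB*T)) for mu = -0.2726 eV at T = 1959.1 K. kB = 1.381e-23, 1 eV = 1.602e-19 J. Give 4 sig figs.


Step 1: Convert mu to Joules: -0.2726*1.602e-19 = -4.367e-20 J
Step 2: kB*T = 1.381e-23*1959.1 = 2.706e-20 J
Step 3: mu/(kB*T) = -1.614
Step 4: z = exp(-1.614) = 0.1991

0.1991


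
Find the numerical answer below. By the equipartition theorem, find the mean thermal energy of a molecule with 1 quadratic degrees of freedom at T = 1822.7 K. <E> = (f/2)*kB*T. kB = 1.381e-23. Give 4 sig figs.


Step 1: f/2 = 1/2 = 0.5
Step 2: kB*T = 1.381e-23 * 1822.7 = 2.517e-20
Step 3: <E> = 0.5 * 2.517e-20 = 1.259e-20 J

1.259e-20


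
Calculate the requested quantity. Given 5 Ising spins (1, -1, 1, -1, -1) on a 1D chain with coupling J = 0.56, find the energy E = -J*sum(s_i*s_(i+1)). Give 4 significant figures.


Step 1: Nearest-neighbor products: -1, -1, -1, 1
Step 2: Sum of products = -2
Step 3: E = -0.56 * -2 = 1.12

1.12


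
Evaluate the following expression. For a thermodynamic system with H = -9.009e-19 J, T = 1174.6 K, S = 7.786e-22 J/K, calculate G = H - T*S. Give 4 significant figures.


Step 1: T*S = 1174.6 * 7.786e-22 = 9.145e-19 J
Step 2: G = H - T*S = -9.009e-19 - 9.145e-19
Step 3: G = -1.815e-18 J

-1.815e-18


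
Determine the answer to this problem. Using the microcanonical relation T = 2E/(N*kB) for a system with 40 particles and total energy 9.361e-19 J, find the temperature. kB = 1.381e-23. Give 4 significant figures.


Step 1: Numerator = 2*E = 2*9.361e-19 = 1.872e-18 J
Step 2: Denominator = N*kB = 40*1.381e-23 = 5.524e-22
Step 3: T = 1.872e-18 / 5.524e-22 = 3389 K

3389


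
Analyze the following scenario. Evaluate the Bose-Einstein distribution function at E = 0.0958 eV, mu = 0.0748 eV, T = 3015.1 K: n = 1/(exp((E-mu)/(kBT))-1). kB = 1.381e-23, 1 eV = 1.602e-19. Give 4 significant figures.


Step 1: (E - mu) = 0.021 eV
Step 2: x = (E-mu)*eV/(kB*T) = 0.021*1.602e-19/(1.381e-23*3015.1) = 0.0808
Step 3: exp(x) = 1.084
Step 4: n = 1/(exp(x)-1) = 11.88

11.88


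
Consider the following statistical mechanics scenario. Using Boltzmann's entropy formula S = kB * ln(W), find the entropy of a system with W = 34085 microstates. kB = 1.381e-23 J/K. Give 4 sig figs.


Step 1: ln(W) = ln(34085) = 10.44
Step 2: S = kB * ln(W) = 1.381e-23 * 10.44
Step 3: S = 1.441e-22 J/K

1.441e-22


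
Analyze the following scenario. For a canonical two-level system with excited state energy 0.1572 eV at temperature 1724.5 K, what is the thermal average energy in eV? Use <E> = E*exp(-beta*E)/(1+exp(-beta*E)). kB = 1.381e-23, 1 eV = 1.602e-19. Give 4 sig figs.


Step 1: beta*E = 0.1572*1.602e-19/(1.381e-23*1724.5) = 1.057
Step 2: exp(-beta*E) = 0.3473
Step 3: <E> = 0.1572*0.3473/(1+0.3473) = 0.04053 eV

0.04053


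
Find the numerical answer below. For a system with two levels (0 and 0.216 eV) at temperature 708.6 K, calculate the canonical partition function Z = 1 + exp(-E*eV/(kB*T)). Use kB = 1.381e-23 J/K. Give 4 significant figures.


Step 1: Compute beta*E = E*eV/(kB*T) = 0.216*1.602e-19/(1.381e-23*708.6) = 3.536
Step 2: exp(-beta*E) = exp(-3.536) = 0.02913
Step 3: Z = 1 + 0.02913 = 1.029

1.029


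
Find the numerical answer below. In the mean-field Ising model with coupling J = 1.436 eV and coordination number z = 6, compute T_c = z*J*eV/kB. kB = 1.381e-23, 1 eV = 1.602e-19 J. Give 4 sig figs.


Step 1: z*J = 6*1.436 = 8.616 eV
Step 2: Convert to Joules: 8.616*1.602e-19 = 1.38e-18 J
Step 3: T_c = 1.38e-18 / 1.381e-23 = 9.995e+04 K

9.995e+04


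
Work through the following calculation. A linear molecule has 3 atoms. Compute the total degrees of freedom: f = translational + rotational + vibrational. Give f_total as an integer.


Step 1: Translational DOF = 3
Step 2: Rotational DOF (linear) = 2
Step 3: Vibrational DOF = 3*3 - 5 = 4
Step 4: Total = 3 + 2 + 4 = 9

9


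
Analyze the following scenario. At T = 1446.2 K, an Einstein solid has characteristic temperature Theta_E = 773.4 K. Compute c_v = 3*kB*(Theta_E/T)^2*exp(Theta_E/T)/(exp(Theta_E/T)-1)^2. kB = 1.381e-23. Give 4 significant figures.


Step 1: x = Theta_E/T = 773.4/1446.2 = 0.5348
Step 2: x^2 = 0.286
Step 3: exp(x) = 1.707
Step 4: c_v = 3*1.381e-23*0.286*1.707/(1.707-1)^2 = 4.046e-23

4.046e-23


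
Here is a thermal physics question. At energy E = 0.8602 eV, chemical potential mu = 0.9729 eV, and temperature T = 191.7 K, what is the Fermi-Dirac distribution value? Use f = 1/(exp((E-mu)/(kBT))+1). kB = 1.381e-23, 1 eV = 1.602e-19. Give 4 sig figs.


Step 1: (E - mu) = 0.8602 - 0.9729 = -0.1127 eV
Step 2: Convert: (E-mu)*eV = -1.805e-20 J
Step 3: x = (E-mu)*eV/(kB*T) = -6.82
Step 4: f = 1/(exp(-6.82)+1) = 0.9989

0.9989


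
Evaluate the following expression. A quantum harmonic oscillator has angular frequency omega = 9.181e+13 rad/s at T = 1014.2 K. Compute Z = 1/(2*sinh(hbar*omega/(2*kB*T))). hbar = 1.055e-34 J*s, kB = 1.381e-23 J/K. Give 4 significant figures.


Step 1: Compute x = hbar*omega/(kB*T) = 1.055e-34*9.181e+13/(1.381e-23*1014.2) = 0.6916
Step 2: x/2 = 0.3458
Step 3: sinh(x/2) = 0.3527
Step 4: Z = 1/(2*0.3527) = 1.418

1.418


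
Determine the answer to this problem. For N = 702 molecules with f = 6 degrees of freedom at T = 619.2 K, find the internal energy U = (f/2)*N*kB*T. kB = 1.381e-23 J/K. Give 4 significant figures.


Step 1: f/2 = 6/2 = 3.0
Step 2: N*kB*T = 702*1.381e-23*619.2 = 6.003e-18
Step 3: U = 3.0 * 6.003e-18 = 1.801e-17 J

1.801e-17


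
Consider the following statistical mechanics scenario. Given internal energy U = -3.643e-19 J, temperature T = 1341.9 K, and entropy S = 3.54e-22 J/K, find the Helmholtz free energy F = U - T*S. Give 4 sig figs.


Step 1: T*S = 1341.9 * 3.54e-22 = 4.75e-19 J
Step 2: F = U - T*S = -3.643e-19 - 4.75e-19
Step 3: F = -8.393e-19 J

-8.393e-19


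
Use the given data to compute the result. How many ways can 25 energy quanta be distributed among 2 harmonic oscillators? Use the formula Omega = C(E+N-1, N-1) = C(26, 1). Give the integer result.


Step 1: Use binomial coefficient C(26, 1)
Step 2: Numerator = 26! / 25!
Step 3: Denominator = 1!
Step 4: Omega = 26

26


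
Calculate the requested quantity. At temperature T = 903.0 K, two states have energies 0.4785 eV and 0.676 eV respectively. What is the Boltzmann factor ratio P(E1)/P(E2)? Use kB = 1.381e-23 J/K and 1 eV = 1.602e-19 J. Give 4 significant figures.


Step 1: Compute energy difference dE = E1 - E2 = 0.4785 - 0.676 = -0.1975 eV
Step 2: Convert to Joules: dE_J = -0.1975 * 1.602e-19 = -3.164e-20 J
Step 3: Compute exponent = -dE_J / (kB * T) = -(-3.164e-20) / (1.381e-23 * 903.0) = 2.537
Step 4: P(E1)/P(E2) = exp(2.537) = 12.64

12.64


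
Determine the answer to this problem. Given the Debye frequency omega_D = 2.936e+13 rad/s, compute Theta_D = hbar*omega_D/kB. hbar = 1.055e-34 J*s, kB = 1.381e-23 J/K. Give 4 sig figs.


Step 1: hbar*omega_D = 1.055e-34 * 2.936e+13 = 3.097e-21 J
Step 2: Theta_D = 3.097e-21 / 1.381e-23
Step 3: Theta_D = 224.3 K

224.3


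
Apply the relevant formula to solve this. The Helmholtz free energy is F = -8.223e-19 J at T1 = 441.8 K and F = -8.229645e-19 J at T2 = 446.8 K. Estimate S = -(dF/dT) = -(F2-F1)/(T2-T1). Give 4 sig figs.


Step 1: dF = F2 - F1 = -8.229645e-19 - (-8.223e-19) = -6.645e-22 J
Step 2: dT = T2 - T1 = 446.8 - 441.8 = 5 K
Step 3: S = -dF/dT = -(-6.645e-22)/5 = 1.329e-22 J/K

1.329e-22


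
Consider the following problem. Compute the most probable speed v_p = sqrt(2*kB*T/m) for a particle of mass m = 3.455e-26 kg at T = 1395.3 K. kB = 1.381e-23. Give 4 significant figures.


Step 1: Numerator = 2*kB*T = 2*1.381e-23*1395.3 = 3.854e-20
Step 2: Ratio = 3.854e-20 / 3.455e-26 = 1.115e+06
Step 3: v_p = sqrt(1.115e+06) = 1056 m/s

1056


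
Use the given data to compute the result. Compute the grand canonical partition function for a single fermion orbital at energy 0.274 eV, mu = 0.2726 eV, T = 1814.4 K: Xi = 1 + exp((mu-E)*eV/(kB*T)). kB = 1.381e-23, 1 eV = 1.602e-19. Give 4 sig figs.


Step 1: (mu - E) = 0.2726 - 0.274 = -0.0014 eV
Step 2: x = (mu-E)*eV/(kB*T) = -0.0014*1.602e-19/(1.381e-23*1814.4) = -0.008951
Step 3: exp(x) = 0.9911
Step 4: Xi = 1 + 0.9911 = 1.991

1.991


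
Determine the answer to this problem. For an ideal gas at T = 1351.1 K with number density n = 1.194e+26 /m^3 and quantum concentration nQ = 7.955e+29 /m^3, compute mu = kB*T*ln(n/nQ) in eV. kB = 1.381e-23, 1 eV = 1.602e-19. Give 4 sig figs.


Step 1: n/nQ = 1.194e+26/7.955e+29 = 0.0001501
Step 2: ln(n/nQ) = -8.804
Step 3: mu = kB*T*ln(n/nQ) = 1.866e-20*-8.804 = -1.643e-19 J
Step 4: Convert to eV: -1.643e-19/1.602e-19 = -1.025 eV

-1.025


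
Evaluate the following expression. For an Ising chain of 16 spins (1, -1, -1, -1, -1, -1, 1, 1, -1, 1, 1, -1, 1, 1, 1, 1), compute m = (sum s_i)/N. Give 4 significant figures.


Step 1: Count up spins (+1): 9, down spins (-1): 7
Step 2: Total magnetization M = 9 - 7 = 2
Step 3: m = M/N = 2/16 = 0.125

0.125


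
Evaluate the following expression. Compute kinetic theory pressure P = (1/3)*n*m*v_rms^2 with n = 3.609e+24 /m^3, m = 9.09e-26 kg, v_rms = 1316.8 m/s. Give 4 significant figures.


Step 1: v_rms^2 = 1316.8^2 = 1.734e+06
Step 2: n*m = 3.609e+24*9.09e-26 = 0.3281
Step 3: P = (1/3)*0.3281*1.734e+06 = 1.896e+05 Pa

1.896e+05


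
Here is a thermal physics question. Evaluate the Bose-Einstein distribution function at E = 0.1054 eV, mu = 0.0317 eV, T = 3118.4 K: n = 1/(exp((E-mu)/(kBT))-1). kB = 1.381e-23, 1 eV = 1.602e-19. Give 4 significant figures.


Step 1: (E - mu) = 0.0737 eV
Step 2: x = (E-mu)*eV/(kB*T) = 0.0737*1.602e-19/(1.381e-23*3118.4) = 0.2742
Step 3: exp(x) = 1.315
Step 4: n = 1/(exp(x)-1) = 3.17

3.17


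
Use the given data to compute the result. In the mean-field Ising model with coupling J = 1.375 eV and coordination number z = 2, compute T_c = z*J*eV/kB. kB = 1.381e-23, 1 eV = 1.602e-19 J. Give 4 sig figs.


Step 1: z*J = 2*1.375 = 2.75 eV
Step 2: Convert to Joules: 2.75*1.602e-19 = 4.406e-19 J
Step 3: T_c = 4.406e-19 / 1.381e-23 = 3.19e+04 K

3.19e+04


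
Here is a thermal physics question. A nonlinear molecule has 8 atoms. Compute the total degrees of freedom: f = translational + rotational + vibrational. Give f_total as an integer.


Step 1: Translational DOF = 3
Step 2: Rotational DOF (nonlinear) = 3
Step 3: Vibrational DOF = 3*8 - 6 = 18
Step 4: Total = 3 + 3 + 18 = 24

24


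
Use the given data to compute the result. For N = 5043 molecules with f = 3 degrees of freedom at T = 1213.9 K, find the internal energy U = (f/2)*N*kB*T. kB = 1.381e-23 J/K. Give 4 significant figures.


Step 1: f/2 = 3/2 = 1.5
Step 2: N*kB*T = 5043*1.381e-23*1213.9 = 8.454e-17
Step 3: U = 1.5 * 8.454e-17 = 1.268e-16 J

1.268e-16


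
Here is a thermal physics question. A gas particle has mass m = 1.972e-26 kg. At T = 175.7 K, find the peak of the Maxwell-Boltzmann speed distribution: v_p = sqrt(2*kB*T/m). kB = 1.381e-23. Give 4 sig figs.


Step 1: Numerator = 2*kB*T = 2*1.381e-23*175.7 = 4.853e-21
Step 2: Ratio = 4.853e-21 / 1.972e-26 = 2.461e+05
Step 3: v_p = sqrt(2.461e+05) = 496.1 m/s

496.1


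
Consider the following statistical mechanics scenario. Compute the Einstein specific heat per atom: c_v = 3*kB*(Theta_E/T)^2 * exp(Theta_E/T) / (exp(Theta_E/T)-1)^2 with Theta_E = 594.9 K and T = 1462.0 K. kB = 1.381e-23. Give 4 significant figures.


Step 1: x = Theta_E/T = 594.9/1462.0 = 0.4069
Step 2: x^2 = 0.1656
Step 3: exp(x) = 1.502
Step 4: c_v = 3*1.381e-23*0.1656*1.502/(1.502-1)^2 = 4.086e-23

4.086e-23


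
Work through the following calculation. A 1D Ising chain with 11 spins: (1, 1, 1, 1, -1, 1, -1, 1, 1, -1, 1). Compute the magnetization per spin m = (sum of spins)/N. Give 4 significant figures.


Step 1: Count up spins (+1): 8, down spins (-1): 3
Step 2: Total magnetization M = 8 - 3 = 5
Step 3: m = M/N = 5/11 = 0.4545

0.4545


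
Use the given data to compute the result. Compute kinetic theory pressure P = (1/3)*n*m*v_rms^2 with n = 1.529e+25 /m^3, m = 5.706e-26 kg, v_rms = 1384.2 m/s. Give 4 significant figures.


Step 1: v_rms^2 = 1384.2^2 = 1.916e+06
Step 2: n*m = 1.529e+25*5.706e-26 = 0.8724
Step 3: P = (1/3)*0.8724*1.916e+06 = 5.572e+05 Pa

5.572e+05


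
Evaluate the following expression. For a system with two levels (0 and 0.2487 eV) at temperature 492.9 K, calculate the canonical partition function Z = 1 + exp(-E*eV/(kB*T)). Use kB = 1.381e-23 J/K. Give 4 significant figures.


Step 1: Compute beta*E = E*eV/(kB*T) = 0.2487*1.602e-19/(1.381e-23*492.9) = 5.853
Step 2: exp(-beta*E) = exp(-5.853) = 0.002871
Step 3: Z = 1 + 0.002871 = 1.003

1.003


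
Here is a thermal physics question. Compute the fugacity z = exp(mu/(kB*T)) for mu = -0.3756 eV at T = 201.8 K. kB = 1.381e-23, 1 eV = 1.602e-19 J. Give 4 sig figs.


Step 1: Convert mu to Joules: -0.3756*1.602e-19 = -6.017e-20 J
Step 2: kB*T = 1.381e-23*201.8 = 2.787e-21 J
Step 3: mu/(kB*T) = -21.59
Step 4: z = exp(-21.59) = 4.199e-10

4.199e-10


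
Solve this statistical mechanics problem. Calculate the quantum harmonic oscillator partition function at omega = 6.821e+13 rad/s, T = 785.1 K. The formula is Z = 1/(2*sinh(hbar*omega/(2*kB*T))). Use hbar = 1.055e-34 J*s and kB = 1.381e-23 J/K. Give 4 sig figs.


Step 1: Compute x = hbar*omega/(kB*T) = 1.055e-34*6.821e+13/(1.381e-23*785.1) = 0.6637
Step 2: x/2 = 0.3319
Step 3: sinh(x/2) = 0.338
Step 4: Z = 1/(2*0.338) = 1.479

1.479


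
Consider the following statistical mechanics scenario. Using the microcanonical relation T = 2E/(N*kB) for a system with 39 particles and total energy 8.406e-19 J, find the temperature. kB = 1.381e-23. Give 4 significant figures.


Step 1: Numerator = 2*E = 2*8.406e-19 = 1.681e-18 J
Step 2: Denominator = N*kB = 39*1.381e-23 = 5.386e-22
Step 3: T = 1.681e-18 / 5.386e-22 = 3121 K

3121


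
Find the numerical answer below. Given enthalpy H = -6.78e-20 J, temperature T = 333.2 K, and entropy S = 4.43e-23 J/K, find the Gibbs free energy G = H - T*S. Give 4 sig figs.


Step 1: T*S = 333.2 * 4.43e-23 = 1.476e-20 J
Step 2: G = H - T*S = -6.78e-20 - 1.476e-20
Step 3: G = -8.256e-20 J

-8.256e-20


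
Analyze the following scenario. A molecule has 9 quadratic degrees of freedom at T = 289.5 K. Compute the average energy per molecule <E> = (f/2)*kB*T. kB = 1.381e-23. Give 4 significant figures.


Step 1: f/2 = 9/2 = 4.5
Step 2: kB*T = 1.381e-23 * 289.5 = 3.998e-21
Step 3: <E> = 4.5 * 3.998e-21 = 1.799e-20 J

1.799e-20


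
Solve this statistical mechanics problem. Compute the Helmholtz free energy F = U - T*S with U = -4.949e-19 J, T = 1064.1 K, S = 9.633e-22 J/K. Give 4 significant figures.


Step 1: T*S = 1064.1 * 9.633e-22 = 1.025e-18 J
Step 2: F = U - T*S = -4.949e-19 - 1.025e-18
Step 3: F = -1.52e-18 J

-1.52e-18


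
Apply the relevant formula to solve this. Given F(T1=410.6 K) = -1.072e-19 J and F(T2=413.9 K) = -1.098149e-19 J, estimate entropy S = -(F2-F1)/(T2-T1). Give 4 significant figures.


Step 1: dF = F2 - F1 = -1.098149e-19 - (-1.072e-19) = -2.6149e-21 J
Step 2: dT = T2 - T1 = 413.9 - 410.6 = 3.3 K
Step 3: S = -dF/dT = -(-2.6149e-21)/3.3 = 7.924e-22 J/K

7.924e-22


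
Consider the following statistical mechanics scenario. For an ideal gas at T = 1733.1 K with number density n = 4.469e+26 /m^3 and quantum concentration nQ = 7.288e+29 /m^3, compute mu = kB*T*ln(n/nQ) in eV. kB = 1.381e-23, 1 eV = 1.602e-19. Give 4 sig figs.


Step 1: n/nQ = 4.469e+26/7.288e+29 = 0.0006132
Step 2: ln(n/nQ) = -7.397
Step 3: mu = kB*T*ln(n/nQ) = 2.393e-20*-7.397 = -1.77e-19 J
Step 4: Convert to eV: -1.77e-19/1.602e-19 = -1.105 eV

-1.105


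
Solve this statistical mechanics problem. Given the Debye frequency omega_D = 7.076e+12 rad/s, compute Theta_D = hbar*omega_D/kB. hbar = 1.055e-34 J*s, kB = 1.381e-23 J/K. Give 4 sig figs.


Step 1: hbar*omega_D = 1.055e-34 * 7.076e+12 = 7.465e-22 J
Step 2: Theta_D = 7.465e-22 / 1.381e-23
Step 3: Theta_D = 54.06 K

54.06


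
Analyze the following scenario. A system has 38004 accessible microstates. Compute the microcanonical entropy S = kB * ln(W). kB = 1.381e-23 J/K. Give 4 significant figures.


Step 1: ln(W) = ln(38004) = 10.55
Step 2: S = kB * ln(W) = 1.381e-23 * 10.55
Step 3: S = 1.456e-22 J/K

1.456e-22


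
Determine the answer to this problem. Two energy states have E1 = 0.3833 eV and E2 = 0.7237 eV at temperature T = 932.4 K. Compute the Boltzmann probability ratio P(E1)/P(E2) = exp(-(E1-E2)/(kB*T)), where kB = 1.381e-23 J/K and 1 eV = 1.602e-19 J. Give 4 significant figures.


Step 1: Compute energy difference dE = E1 - E2 = 0.3833 - 0.7237 = -0.3404 eV
Step 2: Convert to Joules: dE_J = -0.3404 * 1.602e-19 = -5.453e-20 J
Step 3: Compute exponent = -dE_J / (kB * T) = -(-5.453e-20) / (1.381e-23 * 932.4) = 4.235
Step 4: P(E1)/P(E2) = exp(4.235) = 69.06

69.06
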